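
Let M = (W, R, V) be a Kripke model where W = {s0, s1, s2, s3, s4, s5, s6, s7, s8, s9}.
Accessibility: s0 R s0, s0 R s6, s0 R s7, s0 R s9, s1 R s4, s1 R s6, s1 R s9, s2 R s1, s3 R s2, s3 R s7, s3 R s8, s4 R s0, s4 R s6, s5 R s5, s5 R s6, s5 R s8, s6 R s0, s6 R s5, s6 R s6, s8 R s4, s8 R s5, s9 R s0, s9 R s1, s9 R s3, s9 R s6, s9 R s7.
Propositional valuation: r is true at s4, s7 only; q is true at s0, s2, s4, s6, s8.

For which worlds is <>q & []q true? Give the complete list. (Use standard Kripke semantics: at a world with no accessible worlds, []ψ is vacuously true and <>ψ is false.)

s4

Recall that []ψ holds at a world iff ψ holds at every accessible world, and <>ψ holds iff ψ holds at some accessible world.
Let φ = <>q & []q. Evaluate φ at each world:
  s0 (successors {s0, s6, s7, s9}): φ is false.
  s1 (successors {s4, s6, s9}): φ is false.
  s2 (successors {s1}): φ is false.
  s3 (successors {s2, s7, s8}): φ is false.
  s4 (successors {s0, s6}): φ is true.
  s5 (successors {s5, s6, s8}): φ is false.
  s6 (successors {s0, s5, s6}): φ is false.
  s7 (successors ∅): φ is false.
  s8 (successors {s4, s5}): φ is false.
  s9 (successors {s0, s1, s3, s6, s7}): φ is false.
For instance, at s5:
  At s5: <>q is true, []q is false, so <>q & []q is false.
    At s5: <>q requires q at some successor in {s5, s6, s8}.
      q holds at s6, so <>q is true at s5.
    At s5: []q requires q at every successor {s5, s6, s8}.
      q fails at s5, so []q is false at s5.
Satisfying worlds: {s4}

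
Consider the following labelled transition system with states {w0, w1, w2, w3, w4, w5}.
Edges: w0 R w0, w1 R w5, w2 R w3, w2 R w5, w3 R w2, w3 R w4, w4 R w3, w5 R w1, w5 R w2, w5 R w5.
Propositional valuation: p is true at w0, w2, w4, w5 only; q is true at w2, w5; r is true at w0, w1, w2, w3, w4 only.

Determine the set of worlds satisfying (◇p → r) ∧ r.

w0, w1, w2, w3, w4

Let φ = (◇p → r) ∧ r. Evaluate φ at each world:
  w0 (successors {w0}): φ is true.
  w1 (successors {w5}): φ is true.
  w2 (successors {w3, w5}): φ is true.
  w3 (successors {w2, w4}): φ is true.
  w4 (successors {w3}): φ is true.
  w5 (successors {w1, w2, w5}): φ is false.
For instance, at w5:
  At w5: ◇p → r is false, r is false, so (◇p → r) ∧ r is false.
    At w5: ◇p is true, r is false, so ◇p → r is false.
      At w5: ◇p requires p at some successor in {w1, w2, w5}.
        p holds at w2, so ◇p is true at w5.
Satisfying worlds: {w0, w1, w2, w3, w4}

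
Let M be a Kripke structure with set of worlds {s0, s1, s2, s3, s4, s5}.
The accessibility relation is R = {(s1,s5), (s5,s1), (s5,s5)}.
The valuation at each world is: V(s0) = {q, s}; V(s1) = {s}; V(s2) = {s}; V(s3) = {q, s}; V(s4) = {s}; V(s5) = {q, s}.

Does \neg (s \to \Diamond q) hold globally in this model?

Let φ = \neg (s \to \Diamond q). Evaluate φ at each world:
  s0 (successors ∅): φ is true.
  s1 (successors {s5}): φ is false.
  s2 (successors ∅): φ is true.
  s3 (successors ∅): φ is true.
  s4 (successors ∅): φ is true.
  s5 (successors {s1, s5}): φ is false.
Detail at s1 (counterexample):
  At s1: s \to \Diamond q is true, so \neg (s \to \Diamond q) is false.
    At s1: s is true, \Diamond q is true, so s \to \Diamond q is true.
      At s1: \Diamond q requires q at some successor in {s5}.
        q holds at s5, so \Diamond q is true at s1.

No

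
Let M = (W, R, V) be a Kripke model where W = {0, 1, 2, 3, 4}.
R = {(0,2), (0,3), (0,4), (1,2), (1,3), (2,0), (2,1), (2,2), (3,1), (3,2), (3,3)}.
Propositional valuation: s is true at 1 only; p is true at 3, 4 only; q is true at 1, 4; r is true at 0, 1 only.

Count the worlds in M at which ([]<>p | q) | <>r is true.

Let φ = ([]<>p | q) | <>r. Evaluate φ at each world:
  0 (successors {2, 3, 4}): φ is false.
  1 (successors {2, 3}): φ is true.
  2 (successors {0, 1, 2}): φ is true.
  3 (successors {1, 2, 3}): φ is true.
  4 (successors ∅): φ is true.
For instance, at 1:
  At 1: []<>p | q is true, <>r is false, so ([]<>p | q) | <>r is true.
    At 1: []<>p is false, q is true, so []<>p | q is true.
      At 1: []<>p requires <>p at every successor {2, 3}.
        <>p fails at 2, so []<>p is false at 1.
    At 1: <>r requires r at some successor in {2, 3}.
      At 2: r is false.
      At 3: r is false.
    So <>r is false at 1.
Satisfying worlds: {1, 2, 3, 4}

4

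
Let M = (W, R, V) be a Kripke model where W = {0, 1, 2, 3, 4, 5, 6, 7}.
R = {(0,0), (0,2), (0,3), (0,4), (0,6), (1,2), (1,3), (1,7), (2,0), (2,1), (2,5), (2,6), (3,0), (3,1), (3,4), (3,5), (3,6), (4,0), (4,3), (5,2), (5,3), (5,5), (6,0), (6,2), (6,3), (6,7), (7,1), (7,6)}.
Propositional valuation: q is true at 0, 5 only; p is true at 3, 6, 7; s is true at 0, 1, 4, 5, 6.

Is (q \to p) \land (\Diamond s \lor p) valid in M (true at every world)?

No

Recall that \Diamond ψ holds at a world iff ψ holds at some accessible world.
Let φ = (q \to p) \land (\Diamond s \lor p). Evaluate φ at each world:
  0 (successors {0, 2, 3, 4, 6}): φ is false.
  1 (successors {2, 3, 7}): φ is false.
  2 (successors {0, 1, 5, 6}): φ is true.
  3 (successors {0, 1, 4, 5, 6}): φ is true.
  4 (successors {0, 3}): φ is true.
  5 (successors {2, 3, 5}): φ is false.
  6 (successors {0, 2, 3, 7}): φ is true.
  7 (successors {1, 6}): φ is true.
Detail at 0 (counterexample):
  At 0: q \to p is false, \Diamond s \lor p is true, so (q \to p) \land (\Diamond s \lor p) is false.
    At 0: \Diamond s is true, p is false, so \Diamond s \lor p is true.
      At 0: \Diamond s requires s at some successor in {0, 2, 3, 4, 6}.
        s holds at 0, so \Diamond s is true at 0.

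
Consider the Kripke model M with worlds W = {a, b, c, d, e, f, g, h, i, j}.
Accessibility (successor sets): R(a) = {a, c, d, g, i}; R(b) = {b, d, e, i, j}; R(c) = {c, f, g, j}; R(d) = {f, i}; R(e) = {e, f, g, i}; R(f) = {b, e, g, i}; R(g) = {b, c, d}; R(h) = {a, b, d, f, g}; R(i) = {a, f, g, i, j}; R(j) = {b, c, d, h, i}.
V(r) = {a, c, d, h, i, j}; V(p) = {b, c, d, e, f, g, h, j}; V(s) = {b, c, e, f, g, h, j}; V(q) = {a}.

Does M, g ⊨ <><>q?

No

At g: <><>q requires <>q at some successor in {b, c, d}.
  At b: <>q is false.
  At c: <>q is false.
  At d: <>q is false.
So <><>q is false at g.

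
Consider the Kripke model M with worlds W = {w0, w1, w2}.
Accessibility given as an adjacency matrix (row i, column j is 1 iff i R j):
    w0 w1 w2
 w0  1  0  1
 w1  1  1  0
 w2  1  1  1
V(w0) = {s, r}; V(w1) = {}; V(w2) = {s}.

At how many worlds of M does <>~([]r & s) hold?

Recall that []ψ holds at a world iff ψ holds at every accessible world, and <>ψ holds iff ψ holds at some accessible world.
Let φ = <>~([]r & s). Evaluate φ at each world:
  w0 (successors {w0, w2}): φ is true.
  w1 (successors {w0, w1}): φ is true.
  w2 (successors {w0, w1, w2}): φ is true.
For instance, at w2:
  At w2: <>~([]r & s) requires ~([]r & s) at some successor in {w0, w1, w2}.
    ~([]r & s) holds at w0, so <>~([]r & s) is true at w2.
      At w0: []r & s is false, so ~([]r & s) is true.
Satisfying worlds: {w0, w1, w2}

3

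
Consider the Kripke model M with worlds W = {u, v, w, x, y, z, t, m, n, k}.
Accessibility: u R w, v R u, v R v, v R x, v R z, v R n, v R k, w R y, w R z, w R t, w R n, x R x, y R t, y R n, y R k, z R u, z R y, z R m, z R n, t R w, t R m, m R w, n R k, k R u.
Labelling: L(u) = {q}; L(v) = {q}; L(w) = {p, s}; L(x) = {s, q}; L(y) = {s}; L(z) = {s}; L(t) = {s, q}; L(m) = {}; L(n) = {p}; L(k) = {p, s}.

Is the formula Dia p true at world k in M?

At k: Dia p requires p at some successor in {u}.
  At u: p is false.
So Dia p is false at k.

No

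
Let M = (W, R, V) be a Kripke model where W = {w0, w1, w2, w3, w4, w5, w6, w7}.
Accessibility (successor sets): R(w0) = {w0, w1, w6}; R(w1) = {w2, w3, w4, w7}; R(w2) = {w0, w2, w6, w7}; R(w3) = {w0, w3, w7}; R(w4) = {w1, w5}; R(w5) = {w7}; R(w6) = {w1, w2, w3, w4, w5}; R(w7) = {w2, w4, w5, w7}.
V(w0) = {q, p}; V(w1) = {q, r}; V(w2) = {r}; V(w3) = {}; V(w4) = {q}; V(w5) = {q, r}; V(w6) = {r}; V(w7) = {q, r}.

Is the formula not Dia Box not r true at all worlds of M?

Let φ = not Dia Box not r. Evaluate φ at each world:
  w0 (successors {w0, w1, w6}): φ is true.
  w1 (successors {w2, w3, w4, w7}): φ is true.
  w2 (successors {w0, w2, w6, w7}): φ is true.
  w3 (successors {w0, w3, w7}): φ is true.
  w4 (successors {w1, w5}): φ is true.
  w5 (successors {w7}): φ is true.
  w6 (successors {w1, w2, w3, w4, w5}): φ is true.
  w7 (successors {w2, w4, w5, w7}): φ is true.
For instance, at w3:
  At w3: Dia Box not r is false, so not Dia Box not r is true.
    At w3: Dia Box not r requires Box not r at some successor in {w0, w3, w7}.
      At w0: Box not r is false.
      At w3: Box not r is false.
      At w7: Box not r is false.
    So Dia Box not r is false at w3.

Yes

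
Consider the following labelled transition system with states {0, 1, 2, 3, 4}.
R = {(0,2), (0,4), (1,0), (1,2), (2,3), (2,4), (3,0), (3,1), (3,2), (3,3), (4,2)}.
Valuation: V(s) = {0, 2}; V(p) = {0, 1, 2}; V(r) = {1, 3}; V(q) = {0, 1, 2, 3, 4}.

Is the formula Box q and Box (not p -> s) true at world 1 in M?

Recall that Box ψ holds at a world iff ψ holds at every accessible world, and Dia ψ holds iff ψ holds at some accessible world.
At 1: Box q is true, Box (not p -> s) is true, so Box q and Box (not p -> s) is true.
  At 1: Box q requires q at every successor {0, 2}.
    At 0: q is true.
    At 2: q is true.
  So Box q is true at 1.
  At 1: Box (not p -> s) requires not p -> s at every successor {0, 2}.
    At 0: not p -> s is true.
    At 2: not p -> s is true.
  So Box (not p -> s) is true at 1.

Yes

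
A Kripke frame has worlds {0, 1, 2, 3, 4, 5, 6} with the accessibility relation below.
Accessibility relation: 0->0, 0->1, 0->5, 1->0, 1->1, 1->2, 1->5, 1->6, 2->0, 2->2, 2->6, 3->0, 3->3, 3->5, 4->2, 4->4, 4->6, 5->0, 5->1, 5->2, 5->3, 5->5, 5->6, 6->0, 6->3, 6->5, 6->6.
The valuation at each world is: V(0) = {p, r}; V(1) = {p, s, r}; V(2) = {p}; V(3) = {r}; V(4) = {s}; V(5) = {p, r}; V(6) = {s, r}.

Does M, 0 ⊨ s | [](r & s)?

No

At 0: s is false, [](r & s) is false, so s | [](r & s) is false.
  At 0: [](r & s) requires r & s at every successor {0, 1, 5}.
    r & s fails at 0, so [](r & s) is false at 0.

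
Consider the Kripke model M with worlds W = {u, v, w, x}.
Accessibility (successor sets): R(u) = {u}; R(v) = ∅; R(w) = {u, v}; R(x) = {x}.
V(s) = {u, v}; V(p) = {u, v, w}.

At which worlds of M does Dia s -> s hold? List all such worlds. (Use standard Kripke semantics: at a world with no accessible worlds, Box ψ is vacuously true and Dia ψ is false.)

u, v, x

Recall that Dia ψ holds at a world iff ψ holds at some accessible world.
Let φ = Dia s -> s. Evaluate φ at each world:
  u (successors {u}): φ is true.
  v (successors ∅): φ is true.
  w (successors {u, v}): φ is false.
  x (successors {x}): φ is true.
For instance, at u:
  At u: Dia s is true, s is true, so Dia s -> s is true.
    At u: Dia s requires s at some successor in {u}.
      s holds at u, so Dia s is true at u.
Satisfying worlds: {u, v, x}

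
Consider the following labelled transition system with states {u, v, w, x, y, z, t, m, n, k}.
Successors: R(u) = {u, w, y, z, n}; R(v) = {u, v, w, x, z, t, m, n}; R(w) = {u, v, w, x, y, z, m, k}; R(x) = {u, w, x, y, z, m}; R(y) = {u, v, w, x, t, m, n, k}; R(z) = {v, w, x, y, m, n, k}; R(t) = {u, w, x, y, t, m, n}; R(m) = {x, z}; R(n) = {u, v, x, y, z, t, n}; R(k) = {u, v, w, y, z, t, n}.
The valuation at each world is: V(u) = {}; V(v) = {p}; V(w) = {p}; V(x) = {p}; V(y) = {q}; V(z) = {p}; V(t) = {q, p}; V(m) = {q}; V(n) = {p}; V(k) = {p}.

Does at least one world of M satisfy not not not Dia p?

No

Recall that Dia ψ holds at a world iff ψ holds at some accessible world.
Let φ = not not not Dia p. Evaluate φ at each world:
  u (successors {u, w, y, z, n}): φ is false.
  v (successors {u, v, w, x, z, t, m, n}): φ is false.
  w (successors {u, v, w, x, y, z, m, k}): φ is false.
  x (successors {u, w, x, y, z, m}): φ is false.
  y (successors {u, v, w, x, t, m, n, k}): φ is false.
  z (successors {v, w, x, y, m, n, k}): φ is false.
  t (successors {u, w, x, y, t, m, n}): φ is false.
  m (successors {x, z}): φ is false.
  n (successors {u, v, x, y, z, t, n}): φ is false.
  k (successors {u, v, w, y, z, t, n}): φ is false.
For instance, at t:
  At t: not not Dia p is true, so not not not Dia p is false.
    At t: not Dia p is false, so not not Dia p is true.
      At t: Dia p is true, so not Dia p is false.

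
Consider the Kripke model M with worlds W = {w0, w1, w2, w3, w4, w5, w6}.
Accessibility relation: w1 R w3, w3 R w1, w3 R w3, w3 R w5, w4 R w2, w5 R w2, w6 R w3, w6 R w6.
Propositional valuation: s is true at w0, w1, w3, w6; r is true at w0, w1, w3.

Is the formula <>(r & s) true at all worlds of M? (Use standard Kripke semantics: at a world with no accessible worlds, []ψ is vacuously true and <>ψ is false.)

No

Let φ = <>(r & s). Evaluate φ at each world:
  w0 (successors ∅): φ is false.
  w1 (successors {w3}): φ is true.
  w2 (successors ∅): φ is false.
  w3 (successors {w1, w3, w5}): φ is true.
  w4 (successors {w2}): φ is false.
  w5 (successors {w2}): φ is false.
  w6 (successors {w3, w6}): φ is true.
Detail at w0 (counterexample):
  At w0: no accessible worlds, so <>(r & s) is false.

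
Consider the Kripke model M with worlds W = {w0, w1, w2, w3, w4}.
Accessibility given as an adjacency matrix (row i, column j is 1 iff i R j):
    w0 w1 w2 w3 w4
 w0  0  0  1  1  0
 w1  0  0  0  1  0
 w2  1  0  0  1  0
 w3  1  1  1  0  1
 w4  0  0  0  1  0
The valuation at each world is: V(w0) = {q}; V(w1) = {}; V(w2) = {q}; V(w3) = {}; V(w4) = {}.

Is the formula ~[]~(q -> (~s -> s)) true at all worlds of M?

Let φ = ~[]~(q -> (~s -> s)). Evaluate φ at each world:
  w0 (successors {w2, w3}): φ is true.
  w1 (successors {w3}): φ is true.
  w2 (successors {w0, w3}): φ is true.
  w3 (successors {w0, w1, w2, w4}): φ is true.
  w4 (successors {w3}): φ is true.
For instance, at w3:
  At w3: []~(q -> (~s -> s)) is false, so ~[]~(q -> (~s -> s)) is true.
    At w3: []~(q -> (~s -> s)) requires ~(q -> (~s -> s)) at every successor {w0, w1, w2, w4}.
      ~(q -> (~s -> s)) fails at w1, so []~(q -> (~s -> s)) is false at w3.

Yes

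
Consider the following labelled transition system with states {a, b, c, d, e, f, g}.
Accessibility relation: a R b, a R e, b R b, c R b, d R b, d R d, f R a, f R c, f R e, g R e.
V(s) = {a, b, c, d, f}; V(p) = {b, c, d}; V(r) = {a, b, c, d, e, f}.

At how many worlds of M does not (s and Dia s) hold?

Let φ = not (s and Dia s). Evaluate φ at each world:
  a (successors {b, e}): φ is false.
  b (successors {b}): φ is false.
  c (successors {b}): φ is false.
  d (successors {b, d}): φ is false.
  e (successors ∅): φ is true.
  f (successors {a, c, e}): φ is false.
  g (successors {e}): φ is true.
For instance, at c:
  At c: s and Dia s is true, so not (s and Dia s) is false.
    At c: s is true, Dia s is true, so s and Dia s is true.
      At c: Dia s requires s at some successor in {b}.
        s holds at b, so Dia s is true at c.
Satisfying worlds: {e, g}

2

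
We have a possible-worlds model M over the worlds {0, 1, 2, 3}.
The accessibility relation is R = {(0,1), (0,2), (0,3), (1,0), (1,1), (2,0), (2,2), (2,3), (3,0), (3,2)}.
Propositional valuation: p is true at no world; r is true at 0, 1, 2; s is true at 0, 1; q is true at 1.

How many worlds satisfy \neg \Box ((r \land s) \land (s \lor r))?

Let φ = \neg \Box ((r \land s) \land (s \lor r)). Evaluate φ at each world:
  0 (successors {1, 2, 3}): φ is true.
  1 (successors {0, 1}): φ is false.
  2 (successors {0, 2, 3}): φ is true.
  3 (successors {0, 2}): φ is true.
For instance, at 1:
  At 1: \Box ((r \land s) \land (s \lor r)) is true, so \neg \Box ((r \land s) \land (s \lor r)) is false.
    At 1: \Box ((r \land s) \land (s \lor r)) requires (r \land s) \land (s \lor r) at every successor {0, 1}.
      At 0: (r \land s) \land (s \lor r) is true.
      At 1: (r \land s) \land (s \lor r) is true.
    So \Box ((r \land s) \land (s \lor r)) is true at 1.
Satisfying worlds: {0, 2, 3}

3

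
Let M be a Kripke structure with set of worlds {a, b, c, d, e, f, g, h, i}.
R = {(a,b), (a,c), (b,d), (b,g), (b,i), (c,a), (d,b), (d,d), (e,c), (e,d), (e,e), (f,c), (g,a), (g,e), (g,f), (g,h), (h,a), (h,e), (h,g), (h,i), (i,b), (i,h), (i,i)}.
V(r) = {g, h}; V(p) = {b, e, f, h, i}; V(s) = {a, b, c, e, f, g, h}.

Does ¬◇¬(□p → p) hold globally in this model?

Let φ = ¬◇¬(□p → p). Evaluate φ at each world:
  a (successors {b, c}): φ is true.
  b (successors {d, g, i}): φ is true.
  c (successors {a}): φ is true.
  d (successors {b, d}): φ is true.
  e (successors {c, d, e}): φ is true.
  f (successors {c}): φ is true.
  g (successors {a, e, f, h}): φ is true.
  h (successors {a, e, g, i}): φ is true.
  i (successors {b, h, i}): φ is true.
For instance, at d:
  At d: ◇¬(□p → p) is false, so ¬◇¬(□p → p) is true.
    At d: ◇¬(□p → p) requires ¬(□p → p) at some successor in {b, d}.
      At b: ¬(□p → p) is false.
      At d: ¬(□p → p) is false.
    So ◇¬(□p → p) is false at d.

Yes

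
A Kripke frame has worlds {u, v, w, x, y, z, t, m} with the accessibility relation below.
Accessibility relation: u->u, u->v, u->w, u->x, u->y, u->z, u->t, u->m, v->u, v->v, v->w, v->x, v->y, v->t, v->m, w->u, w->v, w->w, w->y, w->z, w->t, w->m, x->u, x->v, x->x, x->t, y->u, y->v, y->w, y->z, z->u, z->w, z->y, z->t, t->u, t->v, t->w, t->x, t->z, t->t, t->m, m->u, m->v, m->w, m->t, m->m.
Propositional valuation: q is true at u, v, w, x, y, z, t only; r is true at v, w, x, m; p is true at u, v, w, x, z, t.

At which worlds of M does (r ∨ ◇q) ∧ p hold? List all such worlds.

u, v, w, x, z, t

Recall that ◇ψ holds at a world iff ψ holds at some accessible world.
Let φ = (r ∨ ◇q) ∧ p. Evaluate φ at each world:
  u (successors {u, v, w, x, y, z, t, m}): φ is true.
  v (successors {u, v, w, x, y, t, m}): φ is true.
  w (successors {u, v, w, y, z, t, m}): φ is true.
  x (successors {u, v, x, t}): φ is true.
  y (successors {u, v, w, z}): φ is false.
  z (successors {u, w, y, t}): φ is true.
  t (successors {u, v, w, x, z, t, m}): φ is true.
  m (successors {u, v, w, t, m}): φ is false.
For instance, at u:
  At u: r ∨ ◇q is true, p is true, so (r ∨ ◇q) ∧ p is true.
    At u: r is false, ◇q is true, so r ∨ ◇q is true.
      At u: ◇q requires q at some successor in {u, v, w, x, y, z, t, m}.
        q holds at u, so ◇q is true at u.
Satisfying worlds: {u, v, w, x, z, t}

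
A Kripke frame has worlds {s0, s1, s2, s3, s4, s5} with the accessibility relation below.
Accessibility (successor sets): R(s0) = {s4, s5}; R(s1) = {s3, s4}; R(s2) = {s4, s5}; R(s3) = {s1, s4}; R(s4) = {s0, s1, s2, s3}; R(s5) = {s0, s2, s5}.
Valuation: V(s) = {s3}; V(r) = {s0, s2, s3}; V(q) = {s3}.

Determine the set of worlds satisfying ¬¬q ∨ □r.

Let φ = ¬¬q ∨ □r. Evaluate φ at each world:
  s0 (successors {s4, s5}): φ is false.
  s1 (successors {s3, s4}): φ is false.
  s2 (successors {s4, s5}): φ is false.
  s3 (successors {s1, s4}): φ is true.
  s4 (successors {s0, s1, s2, s3}): φ is false.
  s5 (successors {s0, s2, s5}): φ is false.
For instance, at s0:
  At s0: ¬¬q is false, □r is false, so ¬¬q ∨ □r is false.
    At s0: □r requires r at every successor {s4, s5}.
      r fails at s4, so □r is false at s0.
Satisfying worlds: {s3}

s3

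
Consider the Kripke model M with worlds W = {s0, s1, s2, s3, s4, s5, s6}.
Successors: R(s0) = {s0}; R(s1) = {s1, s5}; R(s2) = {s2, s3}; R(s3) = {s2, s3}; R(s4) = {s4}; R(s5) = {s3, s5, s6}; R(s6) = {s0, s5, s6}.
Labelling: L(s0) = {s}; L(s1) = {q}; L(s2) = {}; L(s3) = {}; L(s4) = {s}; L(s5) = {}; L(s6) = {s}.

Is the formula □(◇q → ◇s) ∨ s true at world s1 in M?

At s1: □(◇q → ◇s) is false, s is false, so □(◇q → ◇s) ∨ s is false.
  At s1: □(◇q → ◇s) requires ◇q → ◇s at every successor {s1, s5}.
    ◇q → ◇s fails at s1, so □(◇q → ◇s) is false at s1.
      At s1: ◇q is true, ◇s is false, so ◇q → ◇s is false.

No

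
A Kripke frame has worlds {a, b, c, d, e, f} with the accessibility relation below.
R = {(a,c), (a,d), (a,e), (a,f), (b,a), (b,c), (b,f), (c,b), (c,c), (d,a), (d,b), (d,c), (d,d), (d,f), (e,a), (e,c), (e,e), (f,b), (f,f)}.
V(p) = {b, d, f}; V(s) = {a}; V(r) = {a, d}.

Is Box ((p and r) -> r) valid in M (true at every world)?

Recall that Box ψ holds at a world iff ψ holds at every accessible world, and Dia ψ holds iff ψ holds at some accessible world.
Let φ = Box ((p and r) -> r). Evaluate φ at each world:
  a (successors {c, d, e, f}): φ is true.
  b (successors {a, c, f}): φ is true.
  c (successors {b, c}): φ is true.
  d (successors {a, b, c, d, f}): φ is true.
  e (successors {a, c, e}): φ is true.
  f (successors {b, f}): φ is true.
For instance, at c:
  At c: Box ((p and r) -> r) requires (p and r) -> r at every successor {b, c}.
    At b: (p and r) -> r is true.
    At c: (p and r) -> r is true.
  So Box ((p and r) -> r) is true at c.

Yes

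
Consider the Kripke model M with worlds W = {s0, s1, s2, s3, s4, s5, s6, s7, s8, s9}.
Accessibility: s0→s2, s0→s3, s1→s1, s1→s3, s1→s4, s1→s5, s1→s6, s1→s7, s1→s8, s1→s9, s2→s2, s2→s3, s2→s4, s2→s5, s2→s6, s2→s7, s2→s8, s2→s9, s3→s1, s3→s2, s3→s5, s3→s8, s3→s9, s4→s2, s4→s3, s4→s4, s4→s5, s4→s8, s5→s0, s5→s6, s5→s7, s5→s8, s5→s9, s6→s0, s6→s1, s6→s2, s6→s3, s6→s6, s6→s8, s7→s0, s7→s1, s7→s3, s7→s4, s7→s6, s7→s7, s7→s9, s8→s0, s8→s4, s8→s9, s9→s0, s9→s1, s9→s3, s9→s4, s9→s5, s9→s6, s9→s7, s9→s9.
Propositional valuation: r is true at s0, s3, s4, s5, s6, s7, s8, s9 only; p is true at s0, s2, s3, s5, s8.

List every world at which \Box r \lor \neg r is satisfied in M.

s1, s2, s5, s8

Recall that \Box ψ holds at a world iff ψ holds at every accessible world, and \Diamond ψ holds iff ψ holds at some accessible world.
Let φ = \Box r \lor \neg r. Evaluate φ at each world:
  s0 (successors {s2, s3}): φ is false.
  s1 (successors {s1, s3, s4, s5, s6, s7, s8, s9}): φ is true.
  s2 (successors {s2, s3, s4, s5, s6, s7, s8, s9}): φ is true.
  s3 (successors {s1, s2, s5, s8, s9}): φ is false.
  s4 (successors {s2, s3, s4, s5, s8}): φ is false.
  s5 (successors {s0, s6, s7, s8, s9}): φ is true.
  s6 (successors {s0, s1, s2, s3, s6, s8}): φ is false.
  s7 (successors {s0, s1, s3, s4, s6, s7, s9}): φ is false.
  s8 (successors {s0, s4, s9}): φ is true.
  s9 (successors {s0, s1, s3, s4, s5, s6, s7, s9}): φ is false.
For instance, at s2:
  At s2: \Box r is false, \neg r is true, so \Box r \lor \neg r is true.
    At s2: \Box r requires r at every successor {s2, s3, s4, s5, s6, s7, s8, s9}.
      r fails at s2, so \Box r is false at s2.
Satisfying worlds: {s1, s2, s5, s8}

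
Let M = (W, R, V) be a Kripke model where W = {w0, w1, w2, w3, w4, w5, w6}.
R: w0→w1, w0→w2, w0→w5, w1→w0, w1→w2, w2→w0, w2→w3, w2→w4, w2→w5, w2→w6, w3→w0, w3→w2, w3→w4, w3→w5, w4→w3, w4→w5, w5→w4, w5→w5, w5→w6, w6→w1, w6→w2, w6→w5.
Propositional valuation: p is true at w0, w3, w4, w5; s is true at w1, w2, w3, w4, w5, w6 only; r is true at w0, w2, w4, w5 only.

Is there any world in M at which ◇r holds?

Let φ = ◇r. Evaluate φ at each world:
  w0 (successors {w1, w2, w5}): φ is true.
  w1 (successors {w0, w2}): φ is true.
  w2 (successors {w0, w3, w4, w5, w6}): φ is true.
  w3 (successors {w0, w2, w4, w5}): φ is true.
  w4 (successors {w3, w5}): φ is true.
  w5 (successors {w4, w5, w6}): φ is true.
  w6 (successors {w1, w2, w5}): φ is true.
Detail at w0 (witness):
  At w0: ◇r requires r at some successor in {w1, w2, w5}.
    r holds at w2, so ◇r is true at w0.

Yes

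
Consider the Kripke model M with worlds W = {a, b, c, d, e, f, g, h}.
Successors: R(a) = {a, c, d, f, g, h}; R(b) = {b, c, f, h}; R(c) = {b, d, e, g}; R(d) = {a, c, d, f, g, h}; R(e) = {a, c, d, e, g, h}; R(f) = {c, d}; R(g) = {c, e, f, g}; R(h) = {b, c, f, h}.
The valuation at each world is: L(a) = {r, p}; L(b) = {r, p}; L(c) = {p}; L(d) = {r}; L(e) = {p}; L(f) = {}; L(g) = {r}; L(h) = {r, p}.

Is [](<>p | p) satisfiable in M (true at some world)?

Yes

Let φ = [](<>p | p). Evaluate φ at each world:
  a (successors {a, c, d, f, g, h}): φ is true.
  b (successors {b, c, f, h}): φ is true.
  c (successors {b, d, e, g}): φ is true.
  d (successors {a, c, d, f, g, h}): φ is true.
  e (successors {a, c, d, e, g, h}): φ is true.
  f (successors {c, d}): φ is true.
  g (successors {c, e, f, g}): φ is true.
  h (successors {b, c, f, h}): φ is true.
Detail at a (witness):
  At a: [](<>p | p) requires <>p | p at every successor {a, c, d, f, g, h}.
    At a: <>p | p is true.
    At c: <>p | p is true.
    At d: <>p | p is true.
    At f: <>p | p is true.
    At g: <>p | p is true.
    At h: <>p | p is true.
  So [](<>p | p) is true at a.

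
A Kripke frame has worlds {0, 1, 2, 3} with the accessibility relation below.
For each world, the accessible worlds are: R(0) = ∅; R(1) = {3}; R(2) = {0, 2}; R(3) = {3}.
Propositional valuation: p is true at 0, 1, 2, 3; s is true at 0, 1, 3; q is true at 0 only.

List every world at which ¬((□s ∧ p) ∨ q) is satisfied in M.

2

Let φ = ¬((□s ∧ p) ∨ q). Evaluate φ at each world:
  0 (successors ∅): φ is false.
  1 (successors {3}): φ is false.
  2 (successors {0, 2}): φ is true.
  3 (successors {3}): φ is false.
For instance, at 3:
  At 3: (□s ∧ p) ∨ q is true, so ¬((□s ∧ p) ∨ q) is false.
    At 3: □s ∧ p is true, q is false, so (□s ∧ p) ∨ q is true.
      At 3: □s is true, p is true, so □s ∧ p is true.
Satisfying worlds: {2}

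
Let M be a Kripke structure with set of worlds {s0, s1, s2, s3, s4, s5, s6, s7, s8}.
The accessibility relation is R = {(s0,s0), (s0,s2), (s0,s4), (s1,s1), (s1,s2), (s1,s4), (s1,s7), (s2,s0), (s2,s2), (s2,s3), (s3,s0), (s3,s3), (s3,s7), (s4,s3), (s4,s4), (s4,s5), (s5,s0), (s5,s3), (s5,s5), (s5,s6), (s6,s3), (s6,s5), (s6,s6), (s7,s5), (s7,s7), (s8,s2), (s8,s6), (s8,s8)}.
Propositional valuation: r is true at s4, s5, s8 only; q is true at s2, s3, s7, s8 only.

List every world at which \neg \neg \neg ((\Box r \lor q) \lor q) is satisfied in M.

Recall that \Box ψ holds at a world iff ψ holds at every accessible world, and \Diamond ψ holds iff ψ holds at some accessible world.
Let φ = \neg \neg \neg ((\Box r \lor q) \lor q). Evaluate φ at each world:
  s0 (successors {s0, s2, s4}): φ is true.
  s1 (successors {s1, s2, s4, s7}): φ is true.
  s2 (successors {s0, s2, s3}): φ is false.
  s3 (successors {s0, s3, s7}): φ is false.
  s4 (successors {s3, s4, s5}): φ is true.
  s5 (successors {s0, s3, s5, s6}): φ is true.
  s6 (successors {s3, s5, s6}): φ is true.
  s7 (successors {s5, s7}): φ is false.
  s8 (successors {s2, s6, s8}): φ is false.
For instance, at s5:
  At s5: \neg \neg ((\Box r \lor q) \lor q) is false, so \neg \neg \neg ((\Box r \lor q) \lor q) is true.
    At s5: \neg ((\Box r \lor q) \lor q) is true, so \neg \neg ((\Box r \lor q) \lor q) is false.
      At s5: (\Box r \lor q) \lor q is false, so \neg ((\Box r \lor q) \lor q) is true.
Satisfying worlds: {s0, s1, s4, s5, s6}

s0, s1, s4, s5, s6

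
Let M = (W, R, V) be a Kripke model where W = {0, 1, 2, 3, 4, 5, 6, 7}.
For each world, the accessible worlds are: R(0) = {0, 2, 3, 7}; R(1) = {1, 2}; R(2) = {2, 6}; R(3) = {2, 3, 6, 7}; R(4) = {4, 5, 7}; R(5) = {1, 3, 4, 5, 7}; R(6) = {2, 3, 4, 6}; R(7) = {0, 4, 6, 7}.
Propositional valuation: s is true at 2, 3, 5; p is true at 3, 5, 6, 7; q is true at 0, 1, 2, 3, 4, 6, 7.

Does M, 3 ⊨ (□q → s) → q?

Recall that □ψ holds at a world iff ψ holds at every accessible world, and ◇ψ holds iff ψ holds at some accessible world.
At 3: □q → s is true, q is true, so (□q → s) → q is true.
  At 3: □q is true, s is true, so □q → s is true.
    At 3: □q requires q at every successor {2, 3, 6, 7}.
      At 2: q is true.
      At 3: q is true.
      At 6: q is true.
      At 7: q is true.
    So □q is true at 3.

Yes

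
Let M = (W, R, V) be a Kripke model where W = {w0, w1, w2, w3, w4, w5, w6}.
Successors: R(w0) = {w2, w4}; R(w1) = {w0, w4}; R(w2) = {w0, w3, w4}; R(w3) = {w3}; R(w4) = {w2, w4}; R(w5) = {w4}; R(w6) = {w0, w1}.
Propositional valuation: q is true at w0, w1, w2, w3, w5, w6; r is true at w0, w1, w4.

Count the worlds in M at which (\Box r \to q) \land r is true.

Let φ = (\Box r \to q) \land r. Evaluate φ at each world:
  w0 (successors {w2, w4}): φ is true.
  w1 (successors {w0, w4}): φ is true.
  w2 (successors {w0, w3, w4}): φ is false.
  w3 (successors {w3}): φ is false.
  w4 (successors {w2, w4}): φ is true.
  w5 (successors {w4}): φ is false.
  w6 (successors {w0, w1}): φ is false.
For instance, at w4:
  At w4: \Box r \to q is true, r is true, so (\Box r \to q) \land r is true.
    At w4: \Box r is false, q is false, so \Box r \to q is true.
      At w4: \Box r requires r at every successor {w2, w4}.
        r fails at w2, so \Box r is false at w4.
Satisfying worlds: {w0, w1, w4}

3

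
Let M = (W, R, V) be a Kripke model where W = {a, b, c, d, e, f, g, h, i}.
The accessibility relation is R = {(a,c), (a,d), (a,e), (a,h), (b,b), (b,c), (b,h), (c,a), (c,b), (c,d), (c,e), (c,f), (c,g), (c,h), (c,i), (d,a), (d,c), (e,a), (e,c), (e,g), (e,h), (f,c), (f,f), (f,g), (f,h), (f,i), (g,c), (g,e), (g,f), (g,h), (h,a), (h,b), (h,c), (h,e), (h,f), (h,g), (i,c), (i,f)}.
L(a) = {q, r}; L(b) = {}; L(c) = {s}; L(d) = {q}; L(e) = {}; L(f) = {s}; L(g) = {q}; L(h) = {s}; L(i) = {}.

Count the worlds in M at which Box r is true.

0

Let φ = Box r. Evaluate φ at each world:
  a (successors {c, d, e, h}): φ is false.
  b (successors {b, c, h}): φ is false.
  c (successors {a, b, d, e, f, g, h, i}): φ is false.
  d (successors {a, c}): φ is false.
  e (successors {a, c, g, h}): φ is false.
  f (successors {c, f, g, h, i}): φ is false.
  g (successors {c, e, f, h}): φ is false.
  h (successors {a, b, c, e, f, g}): φ is false.
  i (successors {c, f}): φ is false.
For instance, at c:
  At c: Box r requires r at every successor {a, b, d, e, f, g, h, i}.
    r fails at b, so Box r is false at c.
Satisfying worlds: none.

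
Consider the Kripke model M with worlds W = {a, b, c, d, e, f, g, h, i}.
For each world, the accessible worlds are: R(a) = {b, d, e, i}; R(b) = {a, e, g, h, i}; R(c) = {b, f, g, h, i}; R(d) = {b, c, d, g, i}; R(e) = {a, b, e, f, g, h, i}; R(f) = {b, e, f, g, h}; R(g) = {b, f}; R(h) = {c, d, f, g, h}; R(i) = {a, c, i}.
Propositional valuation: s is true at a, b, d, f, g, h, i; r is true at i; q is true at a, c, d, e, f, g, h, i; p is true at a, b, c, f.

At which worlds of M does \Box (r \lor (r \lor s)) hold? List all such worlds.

Let φ = \Box (r \lor (r \lor s)). Evaluate φ at each world:
  a (successors {b, d, e, i}): φ is false.
  b (successors {a, e, g, h, i}): φ is false.
  c (successors {b, f, g, h, i}): φ is true.
  d (successors {b, c, d, g, i}): φ is false.
  e (successors {a, b, e, f, g, h, i}): φ is false.
  f (successors {b, e, f, g, h}): φ is false.
  g (successors {b, f}): φ is true.
  h (successors {c, d, f, g, h}): φ is false.
  i (successors {a, c, i}): φ is false.
For instance, at f:
  At f: \Box (r \lor (r \lor s)) requires r \lor (r \lor s) at every successor {b, e, f, g, h}.
    r \lor (r \lor s) fails at e, so \Box (r \lor (r \lor s)) is false at f.
Satisfying worlds: {c, g}

c, g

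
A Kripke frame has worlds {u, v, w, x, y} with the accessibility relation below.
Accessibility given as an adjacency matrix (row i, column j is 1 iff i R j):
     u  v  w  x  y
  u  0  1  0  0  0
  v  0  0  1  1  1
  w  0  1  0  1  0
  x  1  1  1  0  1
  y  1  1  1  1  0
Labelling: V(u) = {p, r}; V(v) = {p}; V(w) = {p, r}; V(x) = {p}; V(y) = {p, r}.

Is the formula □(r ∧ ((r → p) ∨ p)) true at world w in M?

No

At w: □(r ∧ ((r → p) ∨ p)) requires r ∧ ((r → p) ∨ p) at every successor {v, x}.
  r ∧ ((r → p) ∨ p) fails at v, so □(r ∧ ((r → p) ∨ p)) is false at w.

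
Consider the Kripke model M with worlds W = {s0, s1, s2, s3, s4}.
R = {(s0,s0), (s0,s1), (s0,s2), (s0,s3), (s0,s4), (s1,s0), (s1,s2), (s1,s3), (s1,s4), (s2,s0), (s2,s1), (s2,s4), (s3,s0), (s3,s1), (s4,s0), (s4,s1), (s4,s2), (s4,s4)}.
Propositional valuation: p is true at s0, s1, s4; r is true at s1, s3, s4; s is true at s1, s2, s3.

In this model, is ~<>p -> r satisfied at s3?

Yes

Recall that <>ψ holds at a world iff ψ holds at some accessible world.
At s3: ~<>p is false, r is true, so ~<>p -> r is true.
  At s3: <>p is true, so ~<>p is false.
    At s3: <>p requires p at some successor in {s0, s1}.
      p holds at s0, so <>p is true at s3.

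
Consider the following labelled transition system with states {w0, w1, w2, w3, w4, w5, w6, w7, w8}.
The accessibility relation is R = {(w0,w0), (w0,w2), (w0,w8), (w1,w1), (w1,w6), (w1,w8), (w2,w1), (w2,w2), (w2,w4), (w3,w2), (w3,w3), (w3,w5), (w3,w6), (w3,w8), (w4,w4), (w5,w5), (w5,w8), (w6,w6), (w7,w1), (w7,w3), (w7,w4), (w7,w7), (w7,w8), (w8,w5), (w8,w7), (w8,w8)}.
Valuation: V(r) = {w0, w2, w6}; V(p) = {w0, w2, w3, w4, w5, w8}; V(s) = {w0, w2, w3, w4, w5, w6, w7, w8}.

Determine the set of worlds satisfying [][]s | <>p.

Let φ = [][]s | <>p. Evaluate φ at each world:
  w0 (successors {w0, w2, w8}): φ is true.
  w1 (successors {w1, w6, w8}): φ is true.
  w2 (successors {w1, w2, w4}): φ is true.
  w3 (successors {w2, w3, w5, w6, w8}): φ is true.
  w4 (successors {w4}): φ is true.
  w5 (successors {w5, w8}): φ is true.
  w6 (successors {w6}): φ is true.
  w7 (successors {w1, w3, w4, w7, w8}): φ is true.
  w8 (successors {w5, w7, w8}): φ is true.
For instance, at w4:
  At w4: [][]s is true, <>p is true, so [][]s | <>p is true.
    At w4: [][]s requires []s at every successor {w4}.
      At w4: []s is true.
    So [][]s is true at w4.
    At w4: <>p requires p at some successor in {w4}.
      p holds at w4, so <>p is true at w4.
Satisfying worlds: {w0, w1, w2, w3, w4, w5, w6, w7, w8}

w0, w1, w2, w3, w4, w5, w6, w7, w8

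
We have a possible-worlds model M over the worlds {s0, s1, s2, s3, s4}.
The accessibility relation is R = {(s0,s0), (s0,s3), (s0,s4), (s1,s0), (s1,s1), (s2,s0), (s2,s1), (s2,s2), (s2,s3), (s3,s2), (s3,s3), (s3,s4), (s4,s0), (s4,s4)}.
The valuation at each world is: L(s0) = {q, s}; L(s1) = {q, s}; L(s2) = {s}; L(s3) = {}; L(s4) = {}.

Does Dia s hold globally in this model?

Recall that Dia ψ holds at a world iff ψ holds at some accessible world.
Let φ = Dia s. Evaluate φ at each world:
  s0 (successors {s0, s3, s4}): φ is true.
  s1 (successors {s0, s1}): φ is true.
  s2 (successors {s0, s1, s2, s3}): φ is true.
  s3 (successors {s2, s3, s4}): φ is true.
  s4 (successors {s0, s4}): φ is true.
For instance, at s4:
  At s4: Dia s requires s at some successor in {s0, s4}.
    s holds at s0, so Dia s is true at s4.

Yes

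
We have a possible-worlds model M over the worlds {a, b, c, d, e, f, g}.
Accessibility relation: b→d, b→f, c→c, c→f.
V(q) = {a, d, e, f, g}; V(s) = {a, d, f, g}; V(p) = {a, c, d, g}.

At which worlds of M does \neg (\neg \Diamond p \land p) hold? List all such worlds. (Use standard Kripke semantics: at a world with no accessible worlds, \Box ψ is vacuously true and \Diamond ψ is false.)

b, c, e, f

Let φ = \neg (\neg \Diamond p \land p). Evaluate φ at each world:
  a (successors ∅): φ is false.
  b (successors {d, f}): φ is true.
  c (successors {c, f}): φ is true.
  d (successors ∅): φ is false.
  e (successors ∅): φ is true.
  f (successors ∅): φ is true.
  g (successors ∅): φ is false.
For instance, at c:
  At c: \neg \Diamond p \land p is false, so \neg (\neg \Diamond p \land p) is true.
    At c: \neg \Diamond p is false, p is true, so \neg \Diamond p \land p is false.
      At c: \Diamond p is true, so \neg \Diamond p is false.
Satisfying worlds: {b, c, e, f}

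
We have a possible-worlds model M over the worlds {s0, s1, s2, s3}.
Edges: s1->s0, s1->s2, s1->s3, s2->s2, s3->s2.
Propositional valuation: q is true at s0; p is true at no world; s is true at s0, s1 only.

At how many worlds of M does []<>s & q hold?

1

Let φ = []<>s & q. Evaluate φ at each world:
  s0 (successors ∅): φ is true.
  s1 (successors {s0, s2, s3}): φ is false.
  s2 (successors {s2}): φ is false.
  s3 (successors {s2}): φ is false.
For instance, at s3:
  At s3: []<>s is false, q is false, so []<>s & q is false.
    At s3: []<>s requires <>s at every successor {s2}.
      <>s fails at s2, so []<>s is false at s3.
Satisfying worlds: {s0}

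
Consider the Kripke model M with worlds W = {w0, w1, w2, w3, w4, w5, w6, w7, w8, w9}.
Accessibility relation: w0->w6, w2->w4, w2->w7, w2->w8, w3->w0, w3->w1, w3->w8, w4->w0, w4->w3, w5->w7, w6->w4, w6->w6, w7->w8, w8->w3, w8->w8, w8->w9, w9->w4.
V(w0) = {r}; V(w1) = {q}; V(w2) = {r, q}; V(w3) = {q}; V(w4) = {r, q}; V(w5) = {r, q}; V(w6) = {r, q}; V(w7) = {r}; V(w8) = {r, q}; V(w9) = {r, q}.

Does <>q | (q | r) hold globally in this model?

Recall that <>ψ holds at a world iff ψ holds at some accessible world.
Let φ = <>q | (q | r). Evaluate φ at each world:
  w0 (successors {w6}): φ is true.
  w1 (successors ∅): φ is true.
  w2 (successors {w4, w7, w8}): φ is true.
  w3 (successors {w0, w1, w8}): φ is true.
  w4 (successors {w0, w3}): φ is true.
  w5 (successors {w7}): φ is true.
  w6 (successors {w4, w6}): φ is true.
  w7 (successors {w8}): φ is true.
  w8 (successors {w3, w8, w9}): φ is true.
  w9 (successors {w4}): φ is true.
For instance, at w2:
  At w2: <>q is true, q | r is true, so <>q | (q | r) is true.
    At w2: <>q requires q at some successor in {w4, w7, w8}.
      q holds at w4, so <>q is true at w2.

Yes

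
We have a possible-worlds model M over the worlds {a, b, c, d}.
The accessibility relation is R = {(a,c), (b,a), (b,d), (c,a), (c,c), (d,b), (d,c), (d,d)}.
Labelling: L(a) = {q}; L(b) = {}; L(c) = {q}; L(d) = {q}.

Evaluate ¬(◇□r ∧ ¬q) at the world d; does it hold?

At d: ◇□r ∧ ¬q is false, so ¬(◇□r ∧ ¬q) is true.
  At d: ◇□r is false, ¬q is false, so ◇□r ∧ ¬q is false.
    At d: ◇□r requires □r at some successor in {b, c, d}.
      At b: □r is false.
      At c: □r is false.
      At d: □r is false.
    So ◇□r is false at d.

Yes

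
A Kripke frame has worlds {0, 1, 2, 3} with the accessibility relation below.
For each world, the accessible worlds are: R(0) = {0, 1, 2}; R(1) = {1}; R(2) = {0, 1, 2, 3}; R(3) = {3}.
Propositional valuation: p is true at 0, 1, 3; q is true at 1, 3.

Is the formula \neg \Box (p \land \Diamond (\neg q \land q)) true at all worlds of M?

Let φ = \neg \Box (p \land \Diamond (\neg q \land q)). Evaluate φ at each world:
  0 (successors {0, 1, 2}): φ is true.
  1 (successors {1}): φ is true.
  2 (successors {0, 1, 2, 3}): φ is true.
  3 (successors {3}): φ is true.
For instance, at 1:
  At 1: \Box (p \land \Diamond (\neg q \land q)) is false, so \neg \Box (p \land \Diamond (\neg q \land q)) is true.
    At 1: \Box (p \land \Diamond (\neg q \land q)) requires p \land \Diamond (\neg q \land q) at every successor {1}.
      p \land \Diamond (\neg q \land q) fails at 1, so \Box (p \land \Diamond (\neg q \land q)) is false at 1.

Yes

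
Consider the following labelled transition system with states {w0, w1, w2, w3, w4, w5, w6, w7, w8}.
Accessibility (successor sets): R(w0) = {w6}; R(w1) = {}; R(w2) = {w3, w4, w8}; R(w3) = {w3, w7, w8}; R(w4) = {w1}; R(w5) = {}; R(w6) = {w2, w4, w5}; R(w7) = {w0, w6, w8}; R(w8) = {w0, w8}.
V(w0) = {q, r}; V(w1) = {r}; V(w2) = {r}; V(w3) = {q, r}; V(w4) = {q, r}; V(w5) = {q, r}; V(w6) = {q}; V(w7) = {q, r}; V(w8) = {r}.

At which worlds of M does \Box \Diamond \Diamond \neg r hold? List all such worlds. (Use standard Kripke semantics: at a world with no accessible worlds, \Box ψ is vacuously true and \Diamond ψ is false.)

w1, w3, w5

Let φ = \Box \Diamond \Diamond \neg r. Evaluate φ at each world:
  w0 (successors {w6}): φ is false.
  w1 (successors ∅): φ is true.
  w2 (successors {w3, w4, w8}): φ is false.
  w3 (successors {w3, w7, w8}): φ is true.
  w4 (successors {w1}): φ is false.
  w5 (successors ∅): φ is true.
  w6 (successors {w2, w4, w5}): φ is false.
  w7 (successors {w0, w6, w8}): φ is false.
  w8 (successors {w0, w8}): φ is false.
For instance, at w3:
  At w3: \Box \Diamond \Diamond \neg r requires \Diamond \Diamond \neg r at every successor {w3, w7, w8}.
      At w3: \Diamond \Diamond \neg r requires \Diamond \neg r at some successor in {w3, w7, w8}.
        \Diamond \neg r holds at w7, so \Diamond \Diamond \neg r is true at w3.
      At w7: \Diamond \Diamond \neg r requires \Diamond \neg r at some successor in {w0, w6, w8}.
        \Diamond \neg r holds at w0, so \Diamond \Diamond \neg r is true at w7.
      At w8: \Diamond \Diamond \neg r requires \Diamond \neg r at some successor in {w0, w8}.
        \Diamond \neg r holds at w0, so \Diamond \Diamond \neg r is true at w8.
  So \Box \Diamond \Diamond \neg r is true at w3.
Satisfying worlds: {w1, w3, w5}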